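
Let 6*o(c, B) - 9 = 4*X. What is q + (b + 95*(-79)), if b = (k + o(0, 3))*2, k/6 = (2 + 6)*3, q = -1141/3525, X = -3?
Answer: -25444591/3525 ≈ -7218.3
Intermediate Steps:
q = -1141/3525 (q = -1141*1/3525 = -1141/3525 ≈ -0.32369)
k = 144 (k = 6*((2 + 6)*3) = 6*(8*3) = 6*24 = 144)
o(c, B) = -½ (o(c, B) = 3/2 + (4*(-3))/6 = 3/2 + (⅙)*(-12) = 3/2 - 2 = -½)
b = 287 (b = (144 - ½)*2 = (287/2)*2 = 287)
q + (b + 95*(-79)) = -1141/3525 + (287 + 95*(-79)) = -1141/3525 + (287 - 7505) = -1141/3525 - 7218 = -25444591/3525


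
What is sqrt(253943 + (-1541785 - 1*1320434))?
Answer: 22*I*sqrt(5389) ≈ 1615.0*I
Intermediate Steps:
sqrt(253943 + (-1541785 - 1*1320434)) = sqrt(253943 + (-1541785 - 1320434)) = sqrt(253943 - 2862219) = sqrt(-2608276) = 22*I*sqrt(5389)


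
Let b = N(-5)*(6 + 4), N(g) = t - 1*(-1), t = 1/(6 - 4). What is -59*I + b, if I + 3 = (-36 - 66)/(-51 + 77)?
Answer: 5505/13 ≈ 423.46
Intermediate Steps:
t = ½ (t = 1/2 = ½ ≈ 0.50000)
I = -90/13 (I = -3 + (-36 - 66)/(-51 + 77) = -3 - 102/26 = -3 - 102*1/26 = -3 - 51/13 = -90/13 ≈ -6.9231)
N(g) = 3/2 (N(g) = ½ - 1*(-1) = ½ + 1 = 3/2)
b = 15 (b = 3*(6 + 4)/2 = (3/2)*10 = 15)
-59*I + b = -59*(-90/13) + 15 = 5310/13 + 15 = 5505/13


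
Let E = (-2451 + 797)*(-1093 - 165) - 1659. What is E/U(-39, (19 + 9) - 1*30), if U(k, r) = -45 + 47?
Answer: 2079073/2 ≈ 1.0395e+6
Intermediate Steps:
U(k, r) = 2
E = 2079073 (E = -1654*(-1258) - 1659 = 2080732 - 1659 = 2079073)
E/U(-39, (19 + 9) - 1*30) = 2079073/2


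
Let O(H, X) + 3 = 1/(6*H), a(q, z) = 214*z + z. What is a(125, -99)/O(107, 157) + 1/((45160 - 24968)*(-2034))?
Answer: 10204136963677/1437468480 ≈ 7098.7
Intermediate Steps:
a(q, z) = 215*z
O(H, X) = -3 + 1/(6*H)
a(125, -99)/O(107, 157) + 1/((45160 - 24968)*(-2034)) = (215*(-99))/(-3 + (⅙)/107) + 1/((45160 - 24968)*(-2034)) = -21285/(-3 + (⅙)*(1/107)) - 1/2034/20192 = -21285/(-3 + 1/642) + (1/20192)*(-1/2034) = -21285/(-1925/642) - 1/41070528 = -21285*(-642/1925) - 1/41070528 = 248454/35 - 1/41070528 = 10204136963677/1437468480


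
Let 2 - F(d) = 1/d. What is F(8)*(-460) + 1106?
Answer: 487/2 ≈ 243.50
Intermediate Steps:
F(d) = 2 - 1/d
F(8)*(-460) + 1106 = (2 - 1/8)*(-460) + 1106 = (2 - 1*⅛)*(-460) + 1106 = (2 - ⅛)*(-460) + 1106 = (15/8)*(-460) + 1106 = -1725/2 + 1106 = 487/2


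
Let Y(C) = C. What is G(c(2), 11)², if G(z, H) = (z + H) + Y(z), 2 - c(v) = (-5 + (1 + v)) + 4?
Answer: 121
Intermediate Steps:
c(v) = 2 - v (c(v) = 2 - ((-5 + (1 + v)) + 4) = 2 - ((-4 + v) + 4) = 2 - v)
G(z, H) = H + 2*z (G(z, H) = (z + H) + z = (H + z) + z = H + 2*z)
G(c(2), 11)² = (11 + 2*(2 - 1*2))² = (11 + 2*(2 - 2))² = (11 + 2*0)² = (11 + 0)² = 11² = 121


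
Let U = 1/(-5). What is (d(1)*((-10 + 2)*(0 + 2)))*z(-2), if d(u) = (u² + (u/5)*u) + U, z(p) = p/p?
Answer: -16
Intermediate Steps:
z(p) = 1
U = -⅕ ≈ -0.20000
d(u) = -⅕ + 6*u²/5 (d(u) = (u² + (u/5)*u) - ⅕ = (u² + u²/5) - ⅕ = 6*u²/5 - ⅕ = -⅕ + 6*u²/5)
(d(1)*((-10 + 2)*(0 + 2)))*z(-2) = ((-⅕ + (6/5)*1²)*((-10 + 2)*(0 + 2)))*1 = ((-⅕ + (6/5)*1)*(-8*2))*1 = ((-⅕ + 6/5)*(-16))*1 = (1*(-16))*1 = -16*1 = -16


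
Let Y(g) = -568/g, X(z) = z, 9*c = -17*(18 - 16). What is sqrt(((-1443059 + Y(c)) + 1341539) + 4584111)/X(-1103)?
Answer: -sqrt(1295512251)/18751 ≈ -1.9195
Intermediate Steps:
c = -34/9 (c = (-17*(18 - 16))/9 = (-17*2)/9 = (1/9)*(-34) = -34/9 ≈ -3.7778)
sqrt(((-1443059 + Y(c)) + 1341539) + 4584111)/X(-1103) = sqrt(((-1443059 - 568/(-34/9)) + 1341539) + 4584111)/(-1103) = sqrt(((-1443059 - 568*(-9/34)) + 1341539) + 4584111)*(-1/1103) = sqrt(((-1443059 + 2556/17) + 1341539) + 4584111)*(-1/1103) = sqrt((-24529447/17 + 1341539) + 4584111)*(-1/1103) = sqrt(-1723284/17 + 4584111)*(-1/1103) = sqrt(76206603/17)*(-1/1103) = (sqrt(1295512251)/17)*(-1/1103) = -sqrt(1295512251)/18751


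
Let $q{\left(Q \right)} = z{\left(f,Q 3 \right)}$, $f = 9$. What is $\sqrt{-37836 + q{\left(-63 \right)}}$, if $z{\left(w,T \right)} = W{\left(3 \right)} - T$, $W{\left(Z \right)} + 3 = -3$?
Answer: $i \sqrt{37653} \approx 194.04 i$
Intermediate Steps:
$W{\left(Z \right)} = -6$ ($W{\left(Z \right)} = -3 - 3 = -6$)
$z{\left(w,T \right)} = -6 - T$
$q{\left(Q \right)} = -6 - 3 Q$ ($q{\left(Q \right)} = -6 - Q 3 = -6 - 3 Q$)
$\sqrt{-37836 + q{\left(-63 \right)}} = \sqrt{-37836 - -183} = \sqrt{-37836 + \left(-6 + 189\right)} = \sqrt{-37836 + 183} = \sqrt{-37653} = i \sqrt{37653}$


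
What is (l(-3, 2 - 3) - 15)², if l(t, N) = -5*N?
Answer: 100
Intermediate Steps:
(l(-3, 2 - 3) - 15)² = (-5*(2 - 3) - 15)² = (-5*(-1) - 15)² = (5 - 15)² = (-10)² = 100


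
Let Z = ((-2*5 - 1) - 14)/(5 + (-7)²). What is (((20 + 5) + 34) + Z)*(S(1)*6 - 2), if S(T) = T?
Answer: 6322/27 ≈ 234.15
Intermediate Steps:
Z = -25/54 (Z = ((-10 - 1) - 14)/(5 + 49) = (-11 - 14)/54 = -25*1/54 = -25/54 ≈ -0.46296)
(((20 + 5) + 34) + Z)*(S(1)*6 - 2) = (((20 + 5) + 34) - 25/54)*(1*6 - 2) = ((25 + 34) - 25/54)*(6 - 2) = (59 - 25/54)*4 = (3161/54)*4 = 6322/27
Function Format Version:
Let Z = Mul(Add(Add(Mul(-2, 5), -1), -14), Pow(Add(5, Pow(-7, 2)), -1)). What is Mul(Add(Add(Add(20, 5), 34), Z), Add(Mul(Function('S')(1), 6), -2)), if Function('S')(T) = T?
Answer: Rational(6322, 27) ≈ 234.15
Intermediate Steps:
Z = Rational(-25, 54) (Z = Mul(Add(Add(-10, -1), -14), Pow(Add(5, 49), -1)) = Mul(Add(-11, -14), Pow(54, -1)) = Mul(-25, Rational(1, 54)) = Rational(-25, 54) ≈ -0.46296)
Mul(Add(Add(Add(20, 5), 34), Z), Add(Mul(Function('S')(1), 6), -2)) = Mul(Add(Add(Add(20, 5), 34), Rational(-25, 54)), Add(Mul(1, 6), -2)) = Mul(Add(Add(25, 34), Rational(-25, 54)), Add(6, -2)) = Mul(Add(59, Rational(-25, 54)), 4) = Mul(Rational(3161, 54), 4) = Rational(6322, 27)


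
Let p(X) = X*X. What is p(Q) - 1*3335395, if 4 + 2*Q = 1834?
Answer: -2498170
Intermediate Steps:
Q = 915 (Q = -2 + (1/2)*1834 = -2 + 917 = 915)
p(X) = X**2
p(Q) - 1*3335395 = 915**2 - 1*3335395 = 837225 - 3335395 = -2498170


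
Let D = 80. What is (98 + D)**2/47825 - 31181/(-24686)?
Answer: 2273382549/1180607950 ≈ 1.9256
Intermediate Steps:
(98 + D)**2/47825 - 31181/(-24686) = (98 + 80)**2/47825 - 31181/(-24686) = 178**2*(1/47825) - 31181*(-1/24686) = 31684*(1/47825) + 31181/24686 = 31684/47825 + 31181/24686 = 2273382549/1180607950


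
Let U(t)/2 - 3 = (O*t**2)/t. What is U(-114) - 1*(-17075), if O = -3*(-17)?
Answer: 5453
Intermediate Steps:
O = 51
U(t) = 6 + 102*t (U(t) = 6 + 2*((51*t**2)/t) = 6 + 2*(51*t) = 6 + 102*t)
U(-114) - 1*(-17075) = (6 + 102*(-114)) - 1*(-17075) = (6 - 11628) + 17075 = -11622 + 17075 = 5453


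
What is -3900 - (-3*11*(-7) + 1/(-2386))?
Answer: -9856565/2386 ≈ -4131.0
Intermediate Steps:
-3900 - (-3*11*(-7) + 1/(-2386)) = -3900 - (-33*(-7) - 1/2386) = -3900 - (231 - 1/2386) = -3900 - 1*551165/2386 = -3900 - 551165/2386 = -9856565/2386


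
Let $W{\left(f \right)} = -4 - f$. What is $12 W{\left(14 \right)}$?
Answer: $-216$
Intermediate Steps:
$12 W{\left(14 \right)} = 12 \left(-4 - 14\right) = 12 \left(-18\right) = -216$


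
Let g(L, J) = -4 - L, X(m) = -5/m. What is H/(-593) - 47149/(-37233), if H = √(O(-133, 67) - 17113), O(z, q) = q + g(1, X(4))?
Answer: 47149/37233 - 17*I*√59/593 ≈ 1.2663 - 0.2202*I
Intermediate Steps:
O(z, q) = -5 + q (O(z, q) = q + (-4 - 1*1) = q + (-4 - 1) = q - 5 = -5 + q)
H = 17*I*√59 (H = √((-5 + 67) - 17113) = √(62 - 17113) = √(-17051) = 17*I*√59 ≈ 130.58*I)
H/(-593) - 47149/(-37233) = (17*I*√59)/(-593) - 47149/(-37233) = (17*I*√59)*(-1/593) - 47149*(-1/37233) = -17*I*√59/593 + 47149/37233 = 47149/37233 - 17*I*√59/593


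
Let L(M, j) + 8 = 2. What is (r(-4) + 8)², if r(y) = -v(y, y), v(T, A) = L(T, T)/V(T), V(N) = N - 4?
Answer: 841/16 ≈ 52.563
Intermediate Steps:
V(N) = -4 + N
L(M, j) = -6 (L(M, j) = -8 + 2 = -6)
v(T, A) = -6/(-4 + T)
r(y) = 6/(-4 + y) (r(y) = -(-6)/(-4 + y) = 6/(-4 + y))
(r(-4) + 8)² = (6/(-4 - 4) + 8)² = (6/(-8) + 8)² = (6*(-⅛) + 8)² = (-¾ + 8)² = (29/4)² = 841/16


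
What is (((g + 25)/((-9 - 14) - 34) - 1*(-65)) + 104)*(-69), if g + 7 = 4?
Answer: -221053/19 ≈ -11634.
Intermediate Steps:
g = -3 (g = -7 + 4 = -3)
(((g + 25)/((-9 - 14) - 34) - 1*(-65)) + 104)*(-69) = (((-3 + 25)/((-9 - 14) - 34) - 1*(-65)) + 104)*(-69) = ((22/(-23 - 34) + 65) + 104)*(-69) = ((22/(-57) + 65) + 104)*(-69) = ((22*(-1/57) + 65) + 104)*(-69) = ((-22/57 + 65) + 104)*(-69) = (3683/57 + 104)*(-69) = (9611/57)*(-69) = -221053/19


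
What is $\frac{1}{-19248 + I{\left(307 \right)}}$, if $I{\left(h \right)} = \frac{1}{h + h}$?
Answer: $- \frac{614}{11818271} \approx -5.1953 \cdot 10^{-5}$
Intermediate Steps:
$I{\left(h \right)} = \frac{1}{2 h}$
$\frac{1}{-19248 + I{\left(307 \right)}} = \frac{1}{-19248 + \frac{1}{2 \cdot 307}} = \frac{1}{-19248 + \frac{1}{2} \cdot \frac{1}{307}} = \frac{1}{-19248 + \frac{1}{614}} = \frac{1}{- \frac{11818271}{614}} = - \frac{614}{11818271}$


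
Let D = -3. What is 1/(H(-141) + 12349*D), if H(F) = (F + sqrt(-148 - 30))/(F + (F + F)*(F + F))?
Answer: -116728817369193/4324452704410094171 - 79383*I*sqrt(178)/8648905408820188342 ≈ -2.6993e-5 - 1.2245e-13*I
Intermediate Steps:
H(F) = (F + I*sqrt(178))/(F + 4*F**2) (H(F) = (F + sqrt(-178))/(F + (2*F)*(2*F)) = (F + I*sqrt(178))/(F + 4*F**2))
1/(H(-141) + 12349*D) = 1/((-141 + I*sqrt(178))/((-141)*(1 + 4*(-141))) + 12349*(-3)) = 1/(-(-141 + I*sqrt(178))/(141*(1 - 564)) - 37047) = 1/(-1/141*(-141 + I*sqrt(178))/(-563) - 37047) = 1/(-1/141*(-1/563)*(-141 + I*sqrt(178)) - 37047) = 1/((-1/563 + I*sqrt(178)/79383) - 37047) = 1/(-20857462/563 + I*sqrt(178)/79383)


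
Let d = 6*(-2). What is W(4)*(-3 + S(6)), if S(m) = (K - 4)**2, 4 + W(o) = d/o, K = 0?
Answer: -91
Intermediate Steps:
d = -12
W(o) = -4 - 12/o
S(m) = 16 (S(m) = (0 - 4)**2 = (-4)**2 = 16)
W(4)*(-3 + S(6)) = (-4 - 12/4)*(-3 + 16) = (-4 - 12*1/4)*13 = (-4 - 3)*13 = -7*13 = -91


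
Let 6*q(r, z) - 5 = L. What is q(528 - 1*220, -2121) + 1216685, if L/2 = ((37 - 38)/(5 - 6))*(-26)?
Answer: 7300063/6 ≈ 1.2167e+6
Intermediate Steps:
L = -52 (L = 2*(((37 - 38)/(5 - 6))*(-26)) = 2*(-1/(-1)*(-26)) = 2*(-1*(-1)*(-26)) = 2*(1*(-26)) = 2*(-26) = -52)
q(r, z) = -47/6 (q(r, z) = ⅚ + (⅙)*(-52) = ⅚ - 26/3 = -47/6)
q(528 - 1*220, -2121) + 1216685 = -47/6 + 1216685 = 7300063/6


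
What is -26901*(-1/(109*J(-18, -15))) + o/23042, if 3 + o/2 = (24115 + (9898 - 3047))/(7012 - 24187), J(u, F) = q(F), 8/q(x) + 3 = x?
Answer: -15968970830717/28757568100 ≈ -555.30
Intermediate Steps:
q(x) = 8/(-3 + x)
J(u, F) = 8/(-3 + F)
o = -54994/5725 (o = -6 + 2*((24115 + (9898 - 3047))/(7012 - 24187)) = -6 + 2*((24115 + 6851)/(-17175)) = -6 + 2*(30966*(-1/17175)) = -6 + 2*(-10322/5725) = -6 - 20644/5725 = -54994/5725 ≈ -9.6059)
-26901*(-1/(109*J(-18, -15))) + o/23042 = -26901/((-872/(-3 - 15))) - 54994/5725/23042 = -26901/((-872/(-18))) - 54994/5725*1/23042 = -26901/((-872*(-1)/18)) - 27497/65957725 = -26901/((-109*(-4/9))) - 27497/65957725 = -26901/436/9 - 27497/65957725 = -26901*9/436 - 27497/65957725 = -242109/436 - 27497/65957725 = -15968970830717/28757568100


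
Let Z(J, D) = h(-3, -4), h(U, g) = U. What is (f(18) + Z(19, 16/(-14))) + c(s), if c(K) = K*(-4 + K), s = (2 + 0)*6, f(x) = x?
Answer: 111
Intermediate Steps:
s = 12 (s = 2*6 = 12)
Z(J, D) = -3
(f(18) + Z(19, 16/(-14))) + c(s) = (18 - 3) + 12*(-4 + 12) = 15 + 12*8 = 15 + 96 = 111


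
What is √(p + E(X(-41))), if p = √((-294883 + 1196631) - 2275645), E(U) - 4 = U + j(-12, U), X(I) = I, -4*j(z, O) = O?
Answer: √(-107 + 4*I*√1373897)/2 ≈ 23.934 + 24.487*I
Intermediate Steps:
j(z, O) = -O/4
E(U) = 4 + 3*U/4 (E(U) = 4 + (U - U/4) = 4 + 3*U/4)
p = I*√1373897 (p = √(901748 - 2275645) = √(-1373897) = I*√1373897 ≈ 1172.1*I)
√(p + E(X(-41))) = √(I*√1373897 + (4 + (¾)*(-41))) = √(I*√1373897 + (4 - 123/4)) = √(I*√1373897 - 107/4) = √(-107/4 + I*√1373897)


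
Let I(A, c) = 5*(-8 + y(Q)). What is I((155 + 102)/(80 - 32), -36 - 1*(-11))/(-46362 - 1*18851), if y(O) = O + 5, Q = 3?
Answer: 0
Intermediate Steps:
y(O) = 5 + O
I(A, c) = 0 (I(A, c) = 5*(-8 + (5 + 3)) = 5*(-8 + 8) = 5*0 = 0)
I((155 + 102)/(80 - 32), -36 - 1*(-11))/(-46362 - 1*18851) = 0/(-46362 - 1*18851) = 0/(-46362 - 18851) = 0/(-65213) = 0*(-1/65213) = 0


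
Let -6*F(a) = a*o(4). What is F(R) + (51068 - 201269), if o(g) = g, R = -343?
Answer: -449917/3 ≈ -1.4997e+5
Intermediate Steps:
F(a) = -2*a/3 (F(a) = -a*4/6 = -2*a/3)
F(R) + (51068 - 201269) = -⅔*(-343) + (51068 - 201269) = 686/3 - 150201 = -449917/3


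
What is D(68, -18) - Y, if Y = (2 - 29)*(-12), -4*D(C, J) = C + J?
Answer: -673/2 ≈ -336.50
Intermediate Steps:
D(C, J) = -C/4 - J/4 (D(C, J) = -(C + J)/4 = -C/4 - J/4)
Y = 324 (Y = -27*(-12) = 324)
D(68, -18) - Y = (-¼*68 - ¼*(-18)) - 1*324 = (-17 + 9/2) - 324 = -25/2 - 324 = -673/2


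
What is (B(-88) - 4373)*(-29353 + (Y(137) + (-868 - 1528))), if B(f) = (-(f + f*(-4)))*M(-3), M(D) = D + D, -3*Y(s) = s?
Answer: 266025976/3 ≈ 8.8675e+7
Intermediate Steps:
Y(s) = -s/3
M(D) = 2*D
B(f) = -18*f (B(f) = (-(f + f*(-4)))*(2*(-3)) = -(f - 4*f)*(-6) = -(-3)*f*(-6) = (3*f)*(-6) = -18*f)
(B(-88) - 4373)*(-29353 + (Y(137) + (-868 - 1528))) = (-18*(-88) - 4373)*(-29353 + (-⅓*137 + (-868 - 1528))) = (1584 - 4373)*(-29353 + (-137/3 - 2396)) = -2789*(-29353 - 7325/3) = -2789*(-95384/3) = 266025976/3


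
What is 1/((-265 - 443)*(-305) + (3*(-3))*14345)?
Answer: 1/86835 ≈ 1.1516e-5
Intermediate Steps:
1/((-265 - 443)*(-305) + (3*(-3))*14345) = 1/(-708*(-305) - 9*14345) = 1/(215940 - 129105) = 1/86835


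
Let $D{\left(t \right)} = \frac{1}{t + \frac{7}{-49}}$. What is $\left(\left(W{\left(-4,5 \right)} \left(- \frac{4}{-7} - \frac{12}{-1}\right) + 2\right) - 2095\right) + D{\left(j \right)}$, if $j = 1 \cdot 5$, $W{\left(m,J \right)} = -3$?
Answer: $- \frac{507061}{238} \approx -2130.5$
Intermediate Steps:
$j = 5$
$D{\left(t \right)} = \frac{1}{- \frac{1}{7} + t}$ ($D{\left(t \right)} = \frac{1}{t + 7 \left(- \frac{1}{49}\right)} = \frac{1}{t - \frac{1}{7}} = \frac{1}{- \frac{1}{7} + t}$)
$\left(\left(W{\left(-4,5 \right)} \left(- \frac{4}{-7} - \frac{12}{-1}\right) + 2\right) - 2095\right) + D{\left(j \right)} = \left(\left(- 3 \left(- \frac{4}{-7} - \frac{12}{-1}\right) + 2\right) - 2095\right) + \frac{7}{-1 + 7 \cdot 5} = \left(\left(- 3 \left(\left(-4\right) \left(- \frac{1}{7}\right) - -12\right) + 2\right) - 2095\right) + \frac{7}{-1 + 35} = \left(\left(- 3 \left(\frac{4}{7} + 12\right) + 2\right) - 2095\right) + \frac{7}{34} = \left(\left(\left(-3\right) \frac{88}{7} + 2\right) - 2095\right) + 7 \cdot \frac{1}{34} = \left(\left(- \frac{264}{7} + 2\right) - 2095\right) + \frac{7}{34} = \left(- \frac{250}{7} - 2095\right) + \frac{7}{34} = - \frac{14915}{7} + \frac{7}{34} = - \frac{507061}{238}$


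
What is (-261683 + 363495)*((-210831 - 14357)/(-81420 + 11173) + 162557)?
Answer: 1162628569281804/70247 ≈ 1.6551e+10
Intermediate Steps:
(-261683 + 363495)*((-210831 - 14357)/(-81420 + 11173) + 162557) = 101812*(-225188/(-70247) + 162557) = 101812*(-225188*(-1/70247) + 162557) = 101812*(225188/70247 + 162557) = 101812*(11419366767/70247) = 1162628569281804/70247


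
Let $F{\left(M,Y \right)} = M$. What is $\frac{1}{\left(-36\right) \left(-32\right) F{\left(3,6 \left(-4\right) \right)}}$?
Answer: $\frac{1}{3456} \approx 0.00028935$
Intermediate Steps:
$\frac{1}{\left(-36\right) \left(-32\right) F{\left(3,6 \left(-4\right) \right)}} = \frac{1}{\left(-36\right) \left(-32\right) 3} = \frac{1}{1152 \cdot 3} = \frac{1}{3456}$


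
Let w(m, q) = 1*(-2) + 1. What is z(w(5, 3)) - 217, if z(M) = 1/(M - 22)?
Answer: -4992/23 ≈ -217.04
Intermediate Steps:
w(m, q) = -1 (w(m, q) = -2 + 1 = -1)
z(M) = 1/(-22 + M)
z(w(5, 3)) - 217 = 1/(-22 - 1) - 217 = 1/(-23) - 217 = -1/23 - 217 = -4992/23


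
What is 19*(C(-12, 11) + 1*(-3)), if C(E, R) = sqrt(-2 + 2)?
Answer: -57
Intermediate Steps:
C(E, R) = 0 (C(E, R) = sqrt(0) = 0)
19*(C(-12, 11) + 1*(-3)) = 19*(0 + 1*(-3)) = 19*(0 - 3) = 19*(-3) = -57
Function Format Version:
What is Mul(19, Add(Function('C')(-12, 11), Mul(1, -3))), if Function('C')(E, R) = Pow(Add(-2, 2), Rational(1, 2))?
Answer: -57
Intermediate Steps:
Function('C')(E, R) = 0 (Function('C')(E, R) = Pow(0, Rational(1, 2)) = 0)
Mul(19, Add(Function('C')(-12, 11), Mul(1, -3))) = Mul(19, Add(0, Mul(1, -3))) = Mul(19, Add(0, -3)) = Mul(19, -3) = -57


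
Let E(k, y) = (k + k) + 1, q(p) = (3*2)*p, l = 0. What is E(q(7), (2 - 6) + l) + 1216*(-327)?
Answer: -397547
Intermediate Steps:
q(p) = 6*p
E(k, y) = 1 + 2*k (E(k, y) = 2*k + 1 = 1 + 2*k)
E(q(7), (2 - 6) + l) + 1216*(-327) = (1 + 2*(6*7)) + 1216*(-327) = (1 + 2*42) - 397632 = (1 + 84) - 397632 = 85 - 397632 = -397547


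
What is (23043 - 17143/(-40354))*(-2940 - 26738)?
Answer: -13798702482235/20177 ≈ -6.8388e+8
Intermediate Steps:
(23043 - 17143/(-40354))*(-2940 - 26738) = (23043 - 17143*(-1/40354))*(-29678) = (23043 + 17143/40354)*(-29678) = (929894365/40354)*(-29678) = -13798702482235/20177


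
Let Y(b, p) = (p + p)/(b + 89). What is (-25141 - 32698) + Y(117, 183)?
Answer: -5957234/103 ≈ -57837.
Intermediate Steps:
Y(b, p) = 2*p/(89 + b) (Y(b, p) = (2*p)/(89 + b) = 2*p/(89 + b))
(-25141 - 32698) + Y(117, 183) = (-25141 - 32698) + 2*183/(89 + 117) = -57839 + 2*183/206 = -57839 + 2*183*(1/206) = -57839 + 183/103 = -5957234/103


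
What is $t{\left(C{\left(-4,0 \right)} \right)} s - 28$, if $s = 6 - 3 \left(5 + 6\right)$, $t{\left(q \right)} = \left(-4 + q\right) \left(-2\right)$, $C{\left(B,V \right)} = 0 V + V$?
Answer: $-244$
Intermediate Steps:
$C{\left(B,V \right)} = V$ ($C{\left(B,V \right)} = 0 + V = V$)
$t{\left(q \right)} = 8 - 2 q$
$s = -27$ ($s = 6 - 3 \cdot 11 = 6 - 33 = -27$)
$t{\left(C{\left(-4,0 \right)} \right)} s - 28 = \left(8 - 0\right) \left(-27\right) - 28 = \left(8 + 0\right) \left(-27\right) - 28 = 8 \left(-27\right) - 28 = -216 - 28 = -244$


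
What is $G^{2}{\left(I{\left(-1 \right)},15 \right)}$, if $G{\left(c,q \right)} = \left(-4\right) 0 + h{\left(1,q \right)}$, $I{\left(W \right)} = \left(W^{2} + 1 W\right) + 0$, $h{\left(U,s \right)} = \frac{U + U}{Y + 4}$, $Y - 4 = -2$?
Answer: $\frac{1}{9} \approx 0.11111$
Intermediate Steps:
$Y = 2$ ($Y = 4 - 2 = 2$)
$h{\left(U,s \right)} = \frac{U}{3}$ ($h{\left(U,s \right)} = \frac{U + U}{2 + 4} = \frac{2 U}{6} = 2 U \frac{1}{6} = \frac{U}{3}$)
$I{\left(W \right)} = W + W^{2}$ ($I{\left(W \right)} = \left(W^{2} + W\right) + 0 = \left(W + W^{2}\right) + 0 = W + W^{2}$)
$G{\left(c,q \right)} = \frac{1}{3}$ ($G{\left(c,q \right)} = \left(-4\right) 0 + \frac{1}{3} \cdot 1 = 0 + \frac{1}{3} = \frac{1}{3}$)
$G^{2}{\left(I{\left(-1 \right)},15 \right)} = \left(\frac{1}{3}\right)^{2} = \frac{1}{9}$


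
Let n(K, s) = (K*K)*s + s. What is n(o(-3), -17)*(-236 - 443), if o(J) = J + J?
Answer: 427091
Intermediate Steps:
o(J) = 2*J
n(K, s) = s + s*K**2 (n(K, s) = K**2*s + s = s*K**2 + s = s + s*K**2)
n(o(-3), -17)*(-236 - 443) = (-17*(1 + (2*(-3))**2))*(-236 - 443) = -17*(1 + (-6)**2)*(-679) = -17*(1 + 36)*(-679) = -17*37*(-679) = -629*(-679) = 427091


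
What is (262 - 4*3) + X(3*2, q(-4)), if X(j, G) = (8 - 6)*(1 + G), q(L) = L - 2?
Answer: 240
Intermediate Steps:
q(L) = -2 + L
X(j, G) = 2 + 2*G (X(j, G) = 2*(1 + G) = 2 + 2*G)
(262 - 4*3) + X(3*2, q(-4)) = (262 - 4*3) + (2 + 2*(-2 - 4)) = (262 - 12) + (2 + 2*(-6)) = 250 + (2 - 12) = 250 - 10 = 240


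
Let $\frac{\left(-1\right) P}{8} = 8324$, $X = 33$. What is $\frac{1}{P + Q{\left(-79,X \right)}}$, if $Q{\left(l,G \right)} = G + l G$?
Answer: $- \frac{1}{69166} \approx -1.4458 \cdot 10^{-5}$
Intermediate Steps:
$P = -66592$ ($P = \left(-8\right) 8324 = -66592$)
$Q{\left(l,G \right)} = G + G l$
$\frac{1}{P + Q{\left(-79,X \right)}} = \frac{1}{-66592 + 33 \left(1 - 79\right)} = \frac{1}{-66592 + 33 \left(-78\right)} = \frac{1}{-66592 - 2574} = \frac{1}{-69166} = - \frac{1}{69166}$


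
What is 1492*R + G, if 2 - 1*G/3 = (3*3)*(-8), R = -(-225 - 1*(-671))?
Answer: -665210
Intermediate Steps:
R = -446 (R = -(-225 + 671) = -1*446 = -446)
G = 222 (G = 6 - 3*3*3*(-8) = 6 - 27*(-8) = 6 - 3*(-72) = 6 + 216 = 222)
1492*R + G = 1492*(-446) + 222 = -665432 + 222 = -665210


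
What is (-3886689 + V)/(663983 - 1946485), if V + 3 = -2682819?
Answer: 505347/98654 ≈ 5.1224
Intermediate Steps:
V = -2682822 (V = -3 - 2682819 = -2682822)
(-3886689 + V)/(663983 - 1946485) = (-3886689 - 2682822)/(663983 - 1946485) = -6569511/(-1282502) = -6569511*(-1/1282502) = 505347/98654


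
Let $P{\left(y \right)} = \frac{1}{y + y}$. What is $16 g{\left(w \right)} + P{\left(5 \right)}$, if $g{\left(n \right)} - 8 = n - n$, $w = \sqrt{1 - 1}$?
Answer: $\frac{1281}{10} \approx 128.1$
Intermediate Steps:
$w = 0$ ($w = \sqrt{0} = 0$)
$g{\left(n \right)} = 8$ ($g{\left(n \right)} = 8 + \left(n - n\right) = 8 + 0 = 8$)
$P{\left(y \right)} = \frac{1}{2 y}$
$16 g{\left(w \right)} + P{\left(5 \right)} = 16 \cdot 8 + \frac{1}{2 \cdot 5} = 128 + \frac{1}{2} \cdot \frac{1}{5} = 128 + \frac{1}{10} = \frac{1281}{10}$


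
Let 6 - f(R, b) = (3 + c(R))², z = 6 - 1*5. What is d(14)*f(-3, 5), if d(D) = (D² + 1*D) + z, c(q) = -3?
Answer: 1266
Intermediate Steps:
z = 1 (z = 6 - 5 = 1)
f(R, b) = 6 (f(R, b) = 6 - (3 - 3)² = 6 - 1*0² = 6 - 1*0 = 6 + 0 = 6)
d(D) = 1 + D + D² (d(D) = (D² + 1*D) + 1 = (D² + D) + 1 = (D + D²) + 1 = 1 + D + D²)
d(14)*f(-3, 5) = (1 + 14 + 14²)*6 = (1 + 14 + 196)*6 = 211*6 = 1266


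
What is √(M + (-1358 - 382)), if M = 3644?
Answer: 4*√119 ≈ 43.635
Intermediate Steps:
√(M + (-1358 - 382)) = √(3644 + (-1358 - 382)) = √(3644 - 1740) = √1904 = 4*√119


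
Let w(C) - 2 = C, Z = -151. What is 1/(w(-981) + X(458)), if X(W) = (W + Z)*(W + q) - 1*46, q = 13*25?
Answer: 1/239356 ≈ 4.1779e-6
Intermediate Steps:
q = 325
X(W) = -46 + (-151 + W)*(325 + W) (X(W) = (W - 151)*(W + 325) - 1*46 = (-151 + W)*(325 + W) - 46 = -46 + (-151 + W)*(325 + W))
w(C) = 2 + C
1/(w(-981) + X(458)) = 1/((2 - 981) + (-49121 + 458**2 + 174*458)) = 1/(-979 + (-49121 + 209764 + 79692)) = 1/(-979 + 240335) = 1/239356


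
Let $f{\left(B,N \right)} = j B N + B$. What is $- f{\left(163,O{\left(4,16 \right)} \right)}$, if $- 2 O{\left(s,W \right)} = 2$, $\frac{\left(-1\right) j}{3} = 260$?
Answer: $-127303$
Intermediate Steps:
$j = -780$ ($j = \left(-3\right) 260 = -780$)
$O{\left(s,W \right)} = -1$ ($O{\left(s,W \right)} = \left(- \frac{1}{2}\right) 2 = -1$)
$f{\left(B,N \right)} = B - 780 B N$ ($f{\left(B,N \right)} = - 780 B N + B = B - 780 B N$)
$- f{\left(163,O{\left(4,16 \right)} \right)} = - 163 \left(1 - -780\right) = - 163 \left(1 + 780\right) = - 163 \cdot 781 = \left(-1\right) 127303 = -127303$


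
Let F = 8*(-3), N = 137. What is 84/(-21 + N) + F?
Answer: -675/29 ≈ -23.276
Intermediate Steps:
F = -24
84/(-21 + N) + F = 84/(-21 + 137) - 24 = 84/116 - 24 = (1/116)*84 - 24 = 21/29 - 24 = -675/29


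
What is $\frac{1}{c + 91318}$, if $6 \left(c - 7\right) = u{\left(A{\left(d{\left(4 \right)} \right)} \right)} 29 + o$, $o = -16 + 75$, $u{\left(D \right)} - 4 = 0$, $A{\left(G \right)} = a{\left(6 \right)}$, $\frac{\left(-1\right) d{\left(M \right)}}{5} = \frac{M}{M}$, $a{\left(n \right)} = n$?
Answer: $\frac{6}{548125} \approx 1.0946 \cdot 10^{-5}$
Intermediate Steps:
$d{\left(M \right)} = -5$ ($d{\left(M \right)} = - 5 \frac{M}{M} = \left(-5\right) 1 = -5$)
$A{\left(G \right)} = 6$
$u{\left(D \right)} = 4$ ($u{\left(D \right)} = 4 + 0 = 4$)
$o = 59$
$c = \frac{217}{6}$ ($c = 7 + \frac{4 \cdot 29 + 59}{6} = 7 + \frac{116 + 59}{6} = 7 + \frac{1}{6} \cdot 175 = 7 + \frac{175}{6} = \frac{217}{6} \approx 36.167$)
$\frac{1}{c + 91318} = \frac{1}{\frac{217}{6} + 91318} = \frac{1}{\frac{548125}{6}} = \frac{6}{548125}$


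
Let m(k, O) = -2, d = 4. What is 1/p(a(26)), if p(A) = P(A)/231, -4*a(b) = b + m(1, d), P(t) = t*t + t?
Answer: 77/10 ≈ 7.7000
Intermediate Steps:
P(t) = t + t² (P(t) = t² + t = t + t²)
a(b) = ½ - b/4 (a(b) = -(b - 2)/4 = -(-2 + b)/4 = ½ - b/4)
p(A) = A*(1 + A)/231 (p(A) = (A*(1 + A))/231 = (A*(1 + A))*(1/231) = A*(1 + A)/231)
1/p(a(26)) = 1/((½ - ¼*26)*(1 + (½ - ¼*26))/231) = 1/((½ - 13/2)*(1 + (½ - 13/2))/231) = 1/((1/231)*(-6)*(1 - 6)) = 1/((1/231)*(-6)*(-5)) = 1/(10/77) = 77/10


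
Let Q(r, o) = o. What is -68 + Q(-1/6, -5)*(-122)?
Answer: 542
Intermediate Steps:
-68 + Q(-1/6, -5)*(-122) = -68 - 5*(-122) = -68 + 610 = 542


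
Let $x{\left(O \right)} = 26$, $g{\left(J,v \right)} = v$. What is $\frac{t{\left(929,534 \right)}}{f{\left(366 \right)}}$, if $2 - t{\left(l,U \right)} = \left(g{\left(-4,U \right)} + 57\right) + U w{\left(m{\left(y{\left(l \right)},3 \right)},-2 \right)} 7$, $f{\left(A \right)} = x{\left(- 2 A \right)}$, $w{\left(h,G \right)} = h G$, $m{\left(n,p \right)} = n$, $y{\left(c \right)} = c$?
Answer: $\frac{6944615}{26} \approx 2.671 \cdot 10^{5}$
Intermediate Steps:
$w{\left(h,G \right)} = G h$
$f{\left(A \right)} = 26$
$t{\left(l,U \right)} = -55 - U + 14 U l$ ($t{\left(l,U \right)} = 2 - \left(\left(U + 57\right) + U \left(- 2 l\right) 7\right) = 2 - \left(\left(57 + U\right) + - 2 U l 7\right) = 2 - \left(\left(57 + U\right) - 14 U l\right) = 2 - \left(57 + U - 14 U l\right) = -55 - U + 14 U l$)
$\frac{t{\left(929,534 \right)}}{f{\left(366 \right)}} = \frac{-55 - 534 + 14 \cdot 534 \cdot 929}{26} = \left(-55 - 534 + 6945204\right) \frac{1}{26} = 6944615 \cdot \frac{1}{26} = \frac{6944615}{26}$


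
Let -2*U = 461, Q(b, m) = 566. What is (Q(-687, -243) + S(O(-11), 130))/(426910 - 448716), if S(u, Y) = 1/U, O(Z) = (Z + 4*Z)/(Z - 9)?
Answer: -130462/5026283 ≈ -0.025956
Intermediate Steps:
U = -461/2 (U = -½*461 = -461/2 ≈ -230.50)
O(Z) = 5*Z/(-9 + Z) (O(Z) = (5*Z)/(-9 + Z) = 5*Z/(-9 + Z))
S(u, Y) = -2/461 (S(u, Y) = 1/(-461/2) = -2/461)
(Q(-687, -243) + S(O(-11), 130))/(426910 - 448716) = (566 - 2/461)/(426910 - 448716) = (260924/461)/(-21806) = (260924/461)*(-1/21806) = -130462/5026283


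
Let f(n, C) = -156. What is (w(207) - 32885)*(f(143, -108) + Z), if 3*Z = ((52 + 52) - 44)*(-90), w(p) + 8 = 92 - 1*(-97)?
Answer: 63969024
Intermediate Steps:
w(p) = 181 (w(p) = -8 + (92 - 1*(-97)) = -8 + (92 + 97) = -8 + 189 = 181)
Z = -1800 (Z = (((52 + 52) - 44)*(-90))/3 = ((104 - 44)*(-90))/3 = (60*(-90))/3 = (⅓)*(-5400) = -1800)
(w(207) - 32885)*(f(143, -108) + Z) = (181 - 32885)*(-156 - 1800) = -32704*(-1956) = 63969024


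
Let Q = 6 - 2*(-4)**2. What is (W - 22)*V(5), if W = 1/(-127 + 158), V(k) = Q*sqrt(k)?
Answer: 17706*sqrt(5)/31 ≈ 1277.2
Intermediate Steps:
Q = -26 (Q = 6 - 2*16 = 6 - 32 = -26)
V(k) = -26*sqrt(k)
W = 1/31 ≈ 0.032258
(W - 22)*V(5) = (1/31 - 22)*(-26*sqrt(5)) = -(-17706)*sqrt(5)/31 = 17706*sqrt(5)/31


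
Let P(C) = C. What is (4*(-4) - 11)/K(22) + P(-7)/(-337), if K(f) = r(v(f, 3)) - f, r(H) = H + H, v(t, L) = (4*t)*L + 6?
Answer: -5473/174566 ≈ -0.031352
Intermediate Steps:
v(t, L) = 6 + 4*L*t (v(t, L) = 4*L*t + 6 = 6 + 4*L*t)
r(H) = 2*H
K(f) = 12 + 23*f (K(f) = 2*(6 + 4*3*f) - f = 2*(6 + 12*f) - f = (12 + 24*f) - f = 12 + 23*f)
(4*(-4) - 11)/K(22) + P(-7)/(-337) = (4*(-4) - 11)/(12 + 23*22) - 7/(-337) = (-16 - 11)/(12 + 506) - 7*(-1/337) = -27/518 + 7/337 = -5473/174566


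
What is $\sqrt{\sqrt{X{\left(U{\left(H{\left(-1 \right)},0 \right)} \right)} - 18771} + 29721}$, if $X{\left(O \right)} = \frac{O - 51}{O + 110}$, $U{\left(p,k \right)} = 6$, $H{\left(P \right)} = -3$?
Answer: $\frac{\sqrt{99981444 + 58 i \sqrt{63146949}}}{58} \approx 172.4 + 0.39736 i$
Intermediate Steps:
$X{\left(O \right)} = \frac{-51 + O}{110 + O}$ ($X{\left(O \right)} = \frac{O - 51}{110 + O} = \frac{-51 + O}{110 + O}$)
$\sqrt{\sqrt{X{\left(U{\left(H{\left(-1 \right)},0 \right)} \right)} - 18771} + 29721} = \sqrt{\sqrt{\frac{-51 + 6}{110 + 6} - 18771} + 29721} = \sqrt{\sqrt{\frac{1}{116} \left(-45\right) - 18771} + 29721} = \sqrt{\sqrt{- \frac{45}{116} - 18771} + 29721} = \sqrt{\sqrt{- \frac{2177481}{116}} + 29721} = \sqrt{\frac{i \sqrt{63146949}}{58} + 29721} = \sqrt{29721 + \frac{i \sqrt{63146949}}{58}}$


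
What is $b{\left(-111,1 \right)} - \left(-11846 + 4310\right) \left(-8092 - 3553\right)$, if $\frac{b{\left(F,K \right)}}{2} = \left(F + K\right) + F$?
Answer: $-87757162$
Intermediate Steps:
$b{\left(F,K \right)} = 2 K + 4 F$ ($b{\left(F,K \right)} = 2 \left(\left(F + K\right) + F\right) = 2 \left(K + 2 F\right) = 2 K + 4 F$)
$b{\left(-111,1 \right)} - \left(-11846 + 4310\right) \left(-8092 - 3553\right) = \left(2 \cdot 1 + 4 \left(-111\right)\right) - \left(-11846 + 4310\right) \left(-8092 - 3553\right) = \left(2 - 444\right) - \left(-7536\right) \left(-11645\right) = -442 - 87756720 = -87757162$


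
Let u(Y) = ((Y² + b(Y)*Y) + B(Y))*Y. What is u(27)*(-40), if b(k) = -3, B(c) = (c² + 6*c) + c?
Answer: -1691280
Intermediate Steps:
B(c) = c² + 7*c
u(Y) = Y*(Y² - 3*Y + Y*(7 + Y)) (u(Y) = ((Y² - 3*Y) + Y*(7 + Y))*Y = (Y² - 3*Y + Y*(7 + Y))*Y = Y*(Y² - 3*Y + Y*(7 + Y)))
u(27)*(-40) = (2*27²*(2 + 27))*(-40) = (2*729*29)*(-40) = 42282*(-40) = -1691280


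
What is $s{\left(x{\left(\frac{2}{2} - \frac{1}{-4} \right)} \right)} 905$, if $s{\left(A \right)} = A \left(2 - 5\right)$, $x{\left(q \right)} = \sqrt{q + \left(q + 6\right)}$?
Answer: $- \frac{2715 \sqrt{34}}{2} \approx -7915.5$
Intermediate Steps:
$x{\left(q \right)} = \sqrt{6 + 2 q}$ ($x{\left(q \right)} = \sqrt{q + \left(6 + q\right)} = \sqrt{6 + 2 q}$)
$s{\left(A \right)} = - 3 A$ ($s{\left(A \right)} = A \left(-3\right) = - 3 A$)
$s{\left(x{\left(\frac{2}{2} - \frac{1}{-4} \right)} \right)} 905 = - 3 \sqrt{6 + 2 \left(\frac{2}{2} - \frac{1}{-4}\right)} 905 = - 3 \sqrt{6 + 2 \left(2 \cdot \frac{1}{2} - - \frac{1}{4}\right)} 905 = - 3 \sqrt{6 + 2 \left(1 + \frac{1}{4}\right)} 905 = - 3 \sqrt{6 + 2 \cdot \frac{5}{4}} \cdot 905 = - 3 \sqrt{6 + \frac{5}{2}} \cdot 905 = - 3 \sqrt{\frac{17}{2}} \cdot 905 = - 3 \frac{\sqrt{34}}{2} \cdot 905 = - \frac{3 \sqrt{34}}{2} \cdot 905 = - \frac{2715 \sqrt{34}}{2}$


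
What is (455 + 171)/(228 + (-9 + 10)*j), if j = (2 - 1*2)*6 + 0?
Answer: 313/114 ≈ 2.7456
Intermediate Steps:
j = 0 (j = (2 - 2)*6 + 0 = 0*6 + 0 = 0 + 0 = 0)
(455 + 171)/(228 + (-9 + 10)*j) = (455 + 171)/(228 + (-9 + 10)*0) = 626/(228 + 1*0) = 626/(228 + 0) = 626/228 = 626*(1/228) = 313/114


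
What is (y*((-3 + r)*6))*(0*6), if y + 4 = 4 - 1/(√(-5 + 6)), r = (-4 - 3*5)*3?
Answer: 0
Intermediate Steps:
r = -57 (r = (-4 - 15)*3 = -19*3 = -57)
y = -1 (y = -4 + (4 - 1/(√(-5 + 6))) = -4 + (4 - 1/(√1)) = -4 + (4 - 1/1) = -4 + (4 - 1*1) = -4 + (4 - 1) = -4 + 3 = -1)
(y*((-3 + r)*6))*(0*6) = (-(-3 - 57)*6)*(0*6) = -(-60)*6*0 = -1*(-360)*0 = 360*0 = 0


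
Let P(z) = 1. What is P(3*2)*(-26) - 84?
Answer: -110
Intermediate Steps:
P(3*2)*(-26) - 84 = 1*(-26) - 84 = -26 - 84 = -110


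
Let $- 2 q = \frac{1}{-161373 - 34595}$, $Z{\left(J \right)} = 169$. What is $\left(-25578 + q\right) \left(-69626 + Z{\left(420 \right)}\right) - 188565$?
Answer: $\frac{696228283197359}{391936} \approx 1.7764 \cdot 10^{9}$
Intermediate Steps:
$q = \frac{1}{391936}$ ($q = - \frac{1}{2 \left(-161373 - 34595\right)} = - \frac{1}{2 \left(-195968\right)} = \left(- \frac{1}{2}\right) \left(- \frac{1}{195968}\right) = \frac{1}{391936} \approx 2.5514 \cdot 10^{-6}$)
$\left(-25578 + q\right) \left(-69626 + Z{\left(420 \right)}\right) - 188565 = \left(-25578 + \frac{1}{391936}\right) \left(-69626 + 169\right) - 188565 = \left(- \frac{10024939007}{391936}\right) \left(-69457\right) - 188565 = \frac{696302188609199}{391936} - 188565 = \frac{696228283197359}{391936}$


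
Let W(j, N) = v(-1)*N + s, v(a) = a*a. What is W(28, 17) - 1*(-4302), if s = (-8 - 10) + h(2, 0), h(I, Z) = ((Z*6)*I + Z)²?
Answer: 4301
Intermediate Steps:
v(a) = a²
h(I, Z) = (Z + 6*I*Z)² (h(I, Z) = ((6*Z)*I + Z)² = (6*I*Z + Z)² = (Z + 6*I*Z)²)
s = -18 (s = (-8 - 10) + 0²*(1 + 6*2)² = -18 + 0*(1 + 12)² = -18 + 0*13² = -18 + 0*169 = -18 + 0 = -18)
W(j, N) = -18 + N (W(j, N) = (-1)²*N - 18 = 1*N - 18 = N - 18 = -18 + N)
W(28, 17) - 1*(-4302) = (-18 + 17) - 1*(-4302) = -1 + 4302 = 4301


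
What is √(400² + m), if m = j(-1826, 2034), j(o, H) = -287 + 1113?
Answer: √160826 ≈ 401.03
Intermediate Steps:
j(o, H) = 826
m = 826
√(400² + m) = √(400² + 826) = √(160000 + 826) = √160826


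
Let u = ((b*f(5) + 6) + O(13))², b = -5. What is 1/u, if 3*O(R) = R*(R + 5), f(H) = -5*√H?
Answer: 10181/15452761 - 4200*√5/15452761 ≈ 5.1092e-5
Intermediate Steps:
O(R) = R*(5 + R)/3 (O(R) = (R*(R + 5))/3 = (R*(5 + R))/3 = R*(5 + R)/3)
u = (84 + 25*√5)² (u = ((-(-25)*√5 + 6) + (⅓)*13*(5 + 13))² = ((25*√5 + 6) + (⅓)*13*18)² = ((6 + 25*√5) + 78)² = (84 + 25*√5)² ≈ 19573.)
1/u = 1/(10181 + 4200*√5)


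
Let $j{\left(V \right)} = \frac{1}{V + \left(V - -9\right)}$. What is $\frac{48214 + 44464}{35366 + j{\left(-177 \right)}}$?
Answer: $\frac{31973910}{12201269} \approx 2.6205$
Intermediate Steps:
$j{\left(V \right)} = \frac{1}{9 + 2 V}$ ($j{\left(V \right)} = \frac{1}{V + \left(V + 9\right)} = \frac{1}{V + \left(9 + V\right)} = \frac{1}{9 + 2 V}$)
$\frac{48214 + 44464}{35366 + j{\left(-177 \right)}} = \frac{48214 + 44464}{35366 + \frac{1}{9 + 2 \left(-177\right)}} = \frac{92678}{35366 + \frac{1}{9 - 354}} = \frac{92678}{35366 + \frac{1}{-345}} = \frac{92678}{35366 - \frac{1}{345}} = \frac{92678}{\frac{12201269}{345}} = 92678 \cdot \frac{345}{12201269} = \frac{31973910}{12201269}$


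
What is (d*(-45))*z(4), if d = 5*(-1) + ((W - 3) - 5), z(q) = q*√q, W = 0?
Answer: 4680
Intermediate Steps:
z(q) = q^(3/2)
d = -13 (d = 5*(-1) + ((0 - 3) - 5) = -5 + (-3 - 5) = -5 - 8 = -13)
(d*(-45))*z(4) = (-13*(-45))*4^(3/2) = 585*8 = 4680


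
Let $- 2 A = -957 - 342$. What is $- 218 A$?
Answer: $-141591$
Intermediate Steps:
$A = \frac{1299}{2}$ ($A = - \frac{-957 - 342}{2} = \left(- \frac{1}{2}\right) \left(-1299\right) = \frac{1299}{2} \approx 649.5$)
$- 218 A = \left(-218\right) \frac{1299}{2} = -141591$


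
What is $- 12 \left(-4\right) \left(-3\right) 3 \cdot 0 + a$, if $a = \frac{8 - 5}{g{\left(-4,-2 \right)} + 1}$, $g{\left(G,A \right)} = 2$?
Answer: $1$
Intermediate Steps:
$a = 1$ ($a = \frac{8 - 5}{2 + 1} = \frac{3}{3} = 3 \cdot \frac{1}{3} = 1$)
$- 12 \left(-4\right) \left(-3\right) 3 \cdot 0 + a = - 12 \left(-4\right) \left(-3\right) 3 \cdot 0 + 1 = - 12 \cdot 12 \cdot 3 \cdot 0 + 1 = - 12 \cdot 36 \cdot 0 + 1 = \left(-12\right) 0 + 1 = 0 + 1 = 1$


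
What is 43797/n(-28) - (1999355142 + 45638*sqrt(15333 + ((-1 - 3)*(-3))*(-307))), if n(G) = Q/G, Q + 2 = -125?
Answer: -253916876718/127 - 45638*sqrt(11649) ≈ -2.0043e+9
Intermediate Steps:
Q = -127 (Q = -2 - 125 = -127)
n(G) = -127/G
43797/n(-28) - (1999355142 + 45638*sqrt(15333 + ((-1 - 3)*(-3))*(-307))) = 43797/((-127/(-28))) - (1999355142 + 45638*sqrt(15333 + ((-1 - 3)*(-3))*(-307))) = 43797/((-127*(-1/28))) - (1999355142 + 45638*sqrt(15333 - 4*(-3)*(-307))) = 43797/(127/28) - (1999355142 + 45638*sqrt(15333 + 12*(-307))) = 43797*(28/127) - (1999355142 + 45638*sqrt(15333 - 3684)) = 1226316/127 - (1999355142 + 45638*sqrt(11649)) = 1226316/127 - 45638*(43809 + sqrt(11649)) = 1226316/127 + (-1999355142 - 45638*sqrt(11649)) = -253916876718/127 - 45638*sqrt(11649)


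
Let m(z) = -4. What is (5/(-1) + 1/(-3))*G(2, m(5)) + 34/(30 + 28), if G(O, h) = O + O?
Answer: -1805/87 ≈ -20.747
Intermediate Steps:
G(O, h) = 2*O
(5/(-1) + 1/(-3))*G(2, m(5)) + 34/(30 + 28) = (5/(-1) + 1/(-3))*(2*2) + 34/(30 + 28) = (5*(-1) + 1*(-⅓))*4 + 34/58 = (-5 - ⅓)*4 + 34*(1/58) = -16/3*4 + 17/29 = -64/3 + 17/29 = -1805/87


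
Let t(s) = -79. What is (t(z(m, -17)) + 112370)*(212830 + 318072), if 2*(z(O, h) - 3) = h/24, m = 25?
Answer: 59615516482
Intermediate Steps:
z(O, h) = 3 + h/48 (z(O, h) = 3 + (h/24)/2 = 3 + h/48)
(t(z(m, -17)) + 112370)*(212830 + 318072) = (-79 + 112370)*(212830 + 318072) = 112291*530902 = 59615516482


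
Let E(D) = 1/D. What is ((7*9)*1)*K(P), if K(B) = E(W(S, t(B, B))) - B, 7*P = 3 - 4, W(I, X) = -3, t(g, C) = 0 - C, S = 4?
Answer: -12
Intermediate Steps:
t(g, C) = -C
P = -⅐ (P = (3 - 4)/7 = (⅐)*(-1) = -⅐ ≈ -0.14286)
K(B) = -⅓ - B (K(B) = 1/(-3) - B = -⅓ - B)
((7*9)*1)*K(P) = ((7*9)*1)*(-⅓ - 1*(-⅐)) = (63*1)*(-⅓ + ⅐) = 63*(-4/21) = -12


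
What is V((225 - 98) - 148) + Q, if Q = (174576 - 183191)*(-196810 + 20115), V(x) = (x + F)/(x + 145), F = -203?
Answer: 47189050119/31 ≈ 1.5222e+9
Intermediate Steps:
V(x) = (-203 + x)/(145 + x) (V(x) = (x - 203)/(x + 145) = (-203 + x)/(145 + x))
Q = 1522227425 (Q = -8615*(-176695) = 1522227425)
V((225 - 98) - 148) + Q = (-203 + ((225 - 98) - 148))/(145 + ((225 - 98) - 148)) + 1522227425 = (-203 + (127 - 148))/(145 + (127 - 148)) + 1522227425 = (-203 - 21)/(145 - 21) + 1522227425 = -224/124 + 1522227425 = (1/124)*(-224) + 1522227425 = -56/31 + 1522227425 = 47189050119/31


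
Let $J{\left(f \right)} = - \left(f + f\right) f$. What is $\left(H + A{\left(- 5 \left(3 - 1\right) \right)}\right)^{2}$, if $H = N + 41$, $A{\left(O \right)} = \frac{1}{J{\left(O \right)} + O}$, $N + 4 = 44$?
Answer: $\frac{289306081}{44100} \approx 6560.2$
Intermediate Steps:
$N = 40$ ($N = -4 + 44 = 40$)
$J{\left(f \right)} = - 2 f^{2}$ ($J{\left(f \right)} = - 2 f f = - 2 f^{2}$)
$A{\left(O \right)} = \frac{1}{O - 2 O^{2}}$ ($A{\left(O \right)} = \frac{1}{- 2 O^{2} + O} = \frac{1}{O - 2 O^{2}}$)
$H = 81$ ($H = 40 + 41 = 81$)
$\left(H + A{\left(- 5 \left(3 - 1\right) \right)}\right)^{2} = \left(81 - \frac{1}{- 5 \left(3 - 1\right) \left(-1 + 2 \left(- 5 \left(3 - 1\right)\right)\right)}\right)^{2} = \left(81 - \frac{1}{\left(-5\right) 2 \left(-1 + 2 \left(\left(-5\right) 2\right)\right)}\right)^{2} = \left(81 - \frac{1}{\left(-10\right) \left(-1 + 2 \left(-10\right)\right)}\right)^{2} = \left(81 - - \frac{1}{10 \left(-1 - 20\right)}\right)^{2} = \left(81 - - \frac{1}{10 \left(-21\right)}\right)^{2} = \left(81 - \left(- \frac{1}{10}\right) \left(- \frac{1}{21}\right)\right)^{2} = \left(81 - \frac{1}{210}\right)^{2} = \left(\frac{17009}{210}\right)^{2} = \frac{289306081}{44100}$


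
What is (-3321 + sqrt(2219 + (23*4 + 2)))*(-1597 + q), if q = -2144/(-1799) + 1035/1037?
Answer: 9880701694578/1865563 - 8925656454*sqrt(257)/1865563 ≈ 5.2197e+6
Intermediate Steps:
q = 4085293/1865563 (q = -2144*(-1/1799) + 1035*(1/1037) = 2144/1799 + 1035/1037 = 4085293/1865563 ≈ 2.1898)
(-3321 + sqrt(2219 + (23*4 + 2)))*(-1597 + q) = (-3321 + sqrt(2219 + (23*4 + 2)))*(-1597 + 4085293/1865563) = (-3321 + sqrt(2219 + (92 + 2)))*(-2975218818/1865563) = (-3321 + sqrt(2219 + 94))*(-2975218818/1865563) = (-3321 + sqrt(2313))*(-2975218818/1865563) = (-3321 + 3*sqrt(257))*(-2975218818/1865563) = 9880701694578/1865563 - 8925656454*sqrt(257)/1865563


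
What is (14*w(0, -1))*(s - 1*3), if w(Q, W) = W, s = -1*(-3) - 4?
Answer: 56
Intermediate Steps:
s = -1 (s = 3 - 4 = -1)
(14*w(0, -1))*(s - 1*3) = (14*(-1))*(-1 - 1*3) = -14*(-1 - 3) = -14*(-4) = 56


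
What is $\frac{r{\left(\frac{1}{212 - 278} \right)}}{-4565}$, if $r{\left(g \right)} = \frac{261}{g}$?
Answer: $\frac{1566}{415} \approx 3.7735$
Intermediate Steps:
$\frac{r{\left(\frac{1}{212 - 278} \right)}}{-4565} = \frac{261 \frac{1}{\frac{1}{212 - 278}}}{-4565} = \frac{261}{\frac{1}{-66}} \left(- \frac{1}{4565}\right) = \frac{261}{- \frac{1}{66}} \left(- \frac{1}{4565}\right) = 261 \left(-66\right) \left(- \frac{1}{4565}\right) = \left(-17226\right) \left(- \frac{1}{4565}\right) = \frac{1566}{415}$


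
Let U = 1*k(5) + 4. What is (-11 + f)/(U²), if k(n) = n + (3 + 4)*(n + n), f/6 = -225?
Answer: -1361/6241 ≈ -0.21807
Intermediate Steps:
f = -1350 (f = 6*(-225) = -1350)
k(n) = 15*n (k(n) = n + 7*(2*n) = n + 14*n = 15*n)
U = 79 (U = 1*(15*5) + 4 = 1*75 + 4 = 75 + 4 = 79)
(-11 + f)/(U²) = (-11 - 1350)/(79²) = -1361/6241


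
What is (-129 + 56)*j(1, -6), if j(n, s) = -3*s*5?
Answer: -6570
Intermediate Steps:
j(n, s) = -15*s
(-129 + 56)*j(1, -6) = (-129 + 56)*(-15*(-6)) = -73*90 = -6570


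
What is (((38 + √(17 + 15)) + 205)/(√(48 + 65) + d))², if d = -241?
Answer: (243 + 4*√2)²/(241 - √113)² ≈ 1.1651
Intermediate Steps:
(((38 + √(17 + 15)) + 205)/(√(48 + 65) + d))² = (((38 + √(17 + 15)) + 205)/(√(48 + 65) - 241))² = (((38 + √32) + 205)/(√113 - 241))² = (((38 + 4*√2) + 205)/(-241 + √113))² = ((243 + 4*√2)/(-241 + √113))² = (243 + 4*√2)²/(-241 + √113)²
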